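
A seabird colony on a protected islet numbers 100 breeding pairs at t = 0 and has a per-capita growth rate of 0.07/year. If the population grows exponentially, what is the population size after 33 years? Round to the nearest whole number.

1007 breeding pairs

N(t) = N₀·e^(rt) = 100 × e^(0.07×33) = 100 × e^2.31.
e^2.31 ≈ 10.074, so N ≈ 100 × 10.074 = 1007.44.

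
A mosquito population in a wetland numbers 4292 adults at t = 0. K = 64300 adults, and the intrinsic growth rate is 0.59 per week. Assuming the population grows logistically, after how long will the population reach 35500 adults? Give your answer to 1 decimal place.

4.8 weeks

A = (K − N₀)/N₀ = (64300 − 4292)/4292 = 13.981.
Solve 64300/(1 + 13.981·e^(−0.59t)) = 35500: 1 + 13.981·e^(−0.59t) = 1.8113, so e^(−0.59t) = 0.0580249.
−0.59·t = ln(0.0580249) = -2.8469, so t = 2.8469/0.59 = 4.8252.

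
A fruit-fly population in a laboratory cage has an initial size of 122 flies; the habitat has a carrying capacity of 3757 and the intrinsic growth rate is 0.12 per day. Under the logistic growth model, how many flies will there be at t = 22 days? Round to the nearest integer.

A = (K − N₀)/N₀ = (3757 − 122)/122 = 29.795.
N(t) = K/(1 + A·e^(−rt)) = 3757/(1 + 29.795×e^(−0.12×22)).
e^(−2.64) = 0.071361; denominator = 1 + 29.795×0.071361 = 3.1262.
N = 3757/3.1262 = 1201.77.

1202 flies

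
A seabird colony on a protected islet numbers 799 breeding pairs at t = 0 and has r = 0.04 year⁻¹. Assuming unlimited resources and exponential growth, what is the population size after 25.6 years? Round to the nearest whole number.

2225 breeding pairs

N(t) = N₀·e^(rt) = 799 × e^(0.04×25.6) = 799 × e^1.024.
e^1.024 ≈ 2.7843, so N ≈ 799 × 2.7843 = 2224.66.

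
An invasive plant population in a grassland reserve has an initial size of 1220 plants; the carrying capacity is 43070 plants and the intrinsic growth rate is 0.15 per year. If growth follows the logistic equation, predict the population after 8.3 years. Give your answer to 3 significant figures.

3960 plants

A = (K − N₀)/N₀ = (43070 − 1220)/1220 = 34.303.
N(t) = K/(1 + A·e^(−rt)) = 43070/(1 + 34.303×e^(−0.15×8.3)).
e^(−1.245) = 0.28794; denominator = 1 + 34.303×0.28794 = 10.877.
N = 43070/10.877 = 3959.62.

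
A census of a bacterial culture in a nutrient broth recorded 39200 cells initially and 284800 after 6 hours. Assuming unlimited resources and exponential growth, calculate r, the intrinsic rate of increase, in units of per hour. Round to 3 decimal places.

0.331 per hour

From N(t) = N₀·e^(rt): e^(r·6) = 284800/39200 = 7.2653.
r·6 = ln(7.2653) = 1.9831, so r = 1.9831/6 = 0.33052.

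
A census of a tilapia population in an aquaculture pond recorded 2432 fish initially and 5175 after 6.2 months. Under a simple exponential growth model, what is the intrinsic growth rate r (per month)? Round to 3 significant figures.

0.122 per month

From N(t) = N₀·e^(rt): e^(r·6.2) = 5175/2432 = 2.1279.
r·6.2 = ln(2.1279) = 0.75513, so r = 0.75513/6.2 = 0.12179.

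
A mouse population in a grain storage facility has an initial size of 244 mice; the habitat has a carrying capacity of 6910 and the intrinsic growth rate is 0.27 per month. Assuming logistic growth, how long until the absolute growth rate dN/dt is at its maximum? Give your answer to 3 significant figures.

12.3 months

Logistic growth is fastest at N = K/2 = 3455.
A = (K − N₀)/N₀ = 27.32. Set K/(1 + A·e^(−rt)) = K/2 → A·e^(−rt) = 1.
e^(−0.27t) = 1/27.32 = 0.0366037, so t = ln(27.32)/0.27 = 3.3076/0.27 = 12.25.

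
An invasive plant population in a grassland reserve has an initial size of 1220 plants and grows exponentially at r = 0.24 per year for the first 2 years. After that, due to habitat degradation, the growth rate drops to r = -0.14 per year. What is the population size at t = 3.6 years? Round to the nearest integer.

1576 plants

Phase 1: N(2) = 1220·e^(0.24×2) = 1220·e^0.48 = 1971.61.
Phase 2 runs for 3.6 − 2 = 1.6 years at r = -0.14.
N(3.6) = 1971.61·e^(-0.14×1.6) = 1971.61·e^-0.224 = 1575.94.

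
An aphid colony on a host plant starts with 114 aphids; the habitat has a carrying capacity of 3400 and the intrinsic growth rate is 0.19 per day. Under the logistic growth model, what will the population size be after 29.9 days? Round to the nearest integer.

A = (K − N₀)/N₀ = (3400 − 114)/114 = 28.825.
N(t) = K/(1 + A·e^(−rt)) = 3400/(1 + 28.825×e^(−0.19×29.9)).
e^(−5.681) = 0.0034101; denominator = 1 + 28.825×0.0034101 = 1.0983.
N = 3400/1.0983 = 3095.7.

3096 aphids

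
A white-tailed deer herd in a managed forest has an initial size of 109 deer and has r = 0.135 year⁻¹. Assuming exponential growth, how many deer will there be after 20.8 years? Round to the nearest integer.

N(t) = N₀·e^(rt) = 109 × e^(0.135×20.8) = 109 × e^2.808.
e^2.808 ≈ 16.577, so N ≈ 109 × 16.577 = 1806.86.

1807 deer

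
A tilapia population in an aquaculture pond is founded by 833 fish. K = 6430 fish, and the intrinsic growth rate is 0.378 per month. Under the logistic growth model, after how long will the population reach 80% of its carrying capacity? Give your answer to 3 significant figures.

A = (K − N₀)/N₀ = (6430 − 833)/833 = 6.7191.
Solve 6430/(1 + 6.7191·e^(−0.378t)) = 5144: 1 + 6.7191·e^(−0.378t) = 1.25, so e^(−0.378t) = 0.0372074.
−0.378·t = ln(0.0372074) = -3.2912, so t = 3.2912/0.378 = 8.707.

8.71 months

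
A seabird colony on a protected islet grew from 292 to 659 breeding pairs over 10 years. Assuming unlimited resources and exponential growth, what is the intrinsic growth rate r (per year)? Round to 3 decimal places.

From N(t) = N₀·e^(rt): e^(r·10) = 659/292 = 2.2568.
r·10 = ln(2.2568) = 0.81397, so r = 0.81397/10 = 0.081397.

0.081 per year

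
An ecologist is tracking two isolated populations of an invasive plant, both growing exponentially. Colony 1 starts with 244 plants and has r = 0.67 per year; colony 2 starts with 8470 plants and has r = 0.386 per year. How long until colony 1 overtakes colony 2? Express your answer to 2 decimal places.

12.49 years

Set 244·e^(0.67t) = 8470·e^(0.386t).
e^((0.67 − 0.386)t) = 8470/244 → e^(0.284·t) = 34.713.
0.284·t = ln(34.713) = 3.5471, so t = 3.5471/0.284 = 12.49.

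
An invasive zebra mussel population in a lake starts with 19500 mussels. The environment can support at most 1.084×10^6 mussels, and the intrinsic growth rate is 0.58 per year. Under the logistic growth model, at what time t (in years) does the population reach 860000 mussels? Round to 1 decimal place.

9.2 years

A = (K − N₀)/N₀ = (1.084×10^6 − 19500)/19500 = 54.59.
Solve 1.084×10^6/(1 + 54.59·e^(−0.58t)) = 860000: 1 + 54.59·e^(−0.58t) = 1.2605, so e^(−0.58t) = 0.00477132.
−0.58·t = ln(0.00477132) = -5.3451, so t = 5.3451/0.58 = 9.2157.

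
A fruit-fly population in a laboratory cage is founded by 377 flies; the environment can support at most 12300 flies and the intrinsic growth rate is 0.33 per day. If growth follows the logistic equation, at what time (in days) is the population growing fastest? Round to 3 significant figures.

10.5 days

Logistic growth is fastest at N = K/2 = 6150.
A = (K − N₀)/N₀ = 31.626. Set K/(1 + A·e^(−rt)) = K/2 → A·e^(−rt) = 1.
e^(−0.33t) = 1/31.626 = 0.0316196, so t = ln(31.626)/0.33 = 3.454/0.33 = 10.467.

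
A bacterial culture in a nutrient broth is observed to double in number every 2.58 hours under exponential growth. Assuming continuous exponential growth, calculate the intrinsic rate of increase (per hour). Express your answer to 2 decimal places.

0.27 per hour

r = ln(2)/t_d = 0.6931/2.58 = 0.26866.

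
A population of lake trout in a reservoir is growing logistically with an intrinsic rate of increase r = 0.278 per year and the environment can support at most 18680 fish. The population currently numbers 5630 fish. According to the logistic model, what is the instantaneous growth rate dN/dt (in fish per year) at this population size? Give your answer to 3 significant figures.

1090 fish per year

dN/dt = rN(1 − N/K) = 0.278 × 5630 × (1 − 5630/18680).
1 − 5630/18680 = 0.69861; dN/dt = 0.278 × 5630 × 0.69861 = 1093.4.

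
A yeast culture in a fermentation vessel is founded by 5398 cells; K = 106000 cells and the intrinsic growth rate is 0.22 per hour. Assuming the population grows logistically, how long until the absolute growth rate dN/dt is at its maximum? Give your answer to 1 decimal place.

Logistic growth is fastest at N = K/2 = 53000.
A = (K − N₀)/N₀ = 18.637. Set K/(1 + A·e^(−rt)) = K/2 → A·e^(−rt) = 1.
e^(−0.22t) = 1/18.637 = 0.053657, so t = ln(18.637)/0.22 = 2.9251/0.22 = 13.296.

13.3 hours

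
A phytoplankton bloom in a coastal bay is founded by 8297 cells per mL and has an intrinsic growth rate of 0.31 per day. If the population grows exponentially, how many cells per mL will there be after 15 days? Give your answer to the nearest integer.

N(t) = N₀·e^(rt) = 8297 × e^(0.31×15) = 8297 × e^4.65.
e^4.65 ≈ 104.58, so N ≈ 8297 × 104.58 = 867742.

867742 cells per mL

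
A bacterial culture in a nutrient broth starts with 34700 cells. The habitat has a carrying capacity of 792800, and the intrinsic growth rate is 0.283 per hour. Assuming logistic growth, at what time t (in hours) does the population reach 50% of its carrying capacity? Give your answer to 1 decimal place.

A = (K − N₀)/N₀ = (792800 − 34700)/34700 = 21.847.
Solve 792800/(1 + 21.847·e^(−0.283t)) = 396400: 1 + 21.847·e^(−0.283t) = 2, so e^(−0.283t) = 0.0457723.
−0.283·t = ln(0.0457723) = -3.0841, so t = 3.0841/0.283 = 10.898.

10.9 hours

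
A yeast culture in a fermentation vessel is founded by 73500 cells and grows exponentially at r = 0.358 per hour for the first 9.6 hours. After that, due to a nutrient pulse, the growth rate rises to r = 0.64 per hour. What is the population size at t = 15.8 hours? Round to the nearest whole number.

120823418 cells

Phase 1: N(9.6) = 73500·e^(0.358×9.6) = 73500·e^3.437 = 2.284918×10^6.
Phase 2 runs for 15.8 − 9.6 = 6.2 hours at r = 0.64.
N(15.8) = 2.284918×10^6·e^(0.64×6.2) = 2.284918×10^6·e^3.968 = 1.208234×10^8.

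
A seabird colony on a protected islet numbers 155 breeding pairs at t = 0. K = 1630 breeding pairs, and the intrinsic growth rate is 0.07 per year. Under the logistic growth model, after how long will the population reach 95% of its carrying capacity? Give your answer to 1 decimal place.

A = (K − N₀)/N₀ = (1630 − 155)/155 = 9.5161.
Solve 1630/(1 + 9.5161·e^(−0.07t)) = 1548.5: 1 + 9.5161·e^(−0.07t) = 1.0526, so e^(−0.07t) = 0.00553078.
−0.07·t = ln(0.00553078) = -5.1974, so t = 5.1974/0.07 = 74.249.

74.2 years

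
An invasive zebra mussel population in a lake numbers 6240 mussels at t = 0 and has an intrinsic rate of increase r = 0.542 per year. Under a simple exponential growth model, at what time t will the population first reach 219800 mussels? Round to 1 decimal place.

6.6 years

Set N₀·e^(rt) = 219800: e^(0.542·t) = 219800/6240 = 35.224.
0.542·t = ln(35.224) = 3.5617, so t = 3.5617/0.542 = 6.5715.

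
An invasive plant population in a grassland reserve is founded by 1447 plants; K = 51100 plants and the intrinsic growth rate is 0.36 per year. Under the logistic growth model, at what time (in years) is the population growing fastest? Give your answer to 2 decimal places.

Logistic growth is fastest at N = K/2 = 25550.
A = (K − N₀)/N₀ = 34.314. Set K/(1 + A·e^(−rt)) = K/2 → A·e^(−rt) = 1.
e^(−0.36t) = 1/34.314 = 0.0291422, so t = ln(34.314)/0.36 = 3.5356/0.36 = 9.821.

9.82 years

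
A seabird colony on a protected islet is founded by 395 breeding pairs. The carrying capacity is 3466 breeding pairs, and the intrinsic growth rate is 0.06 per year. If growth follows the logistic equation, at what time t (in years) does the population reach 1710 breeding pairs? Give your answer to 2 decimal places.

33.74 years

A = (K − N₀)/N₀ = (3466 − 395)/395 = 7.7747.
Solve 3466/(1 + 7.7747·e^(−0.06t)) = 1710: 1 + 7.7747·e^(−0.06t) = 2.0269, so e^(−0.06t) = 0.132083.
−0.06·t = ln(0.132083) = -2.0243, so t = 2.0243/0.06 = 33.739.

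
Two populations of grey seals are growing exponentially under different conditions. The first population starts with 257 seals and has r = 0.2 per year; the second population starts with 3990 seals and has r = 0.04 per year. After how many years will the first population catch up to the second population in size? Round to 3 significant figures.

Set 257·e^(0.2t) = 3990·e^(0.04t).
e^((0.2 − 0.04)t) = 3990/257 → e^(0.16·t) = 15.525.
0.16·t = ln(15.525) = 2.7425, so t = 2.7425/0.16 = 17.14.

17.1 years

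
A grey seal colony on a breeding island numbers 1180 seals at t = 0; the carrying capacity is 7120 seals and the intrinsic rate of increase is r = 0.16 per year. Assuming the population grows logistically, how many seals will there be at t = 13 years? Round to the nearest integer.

4371 seals

A = (K − N₀)/N₀ = (7120 − 1180)/1180 = 5.0339.
N(t) = K/(1 + A·e^(−rt)) = 7120/(1 + 5.0339×e^(−0.16×13)).
e^(−2.08) = 0.12493; denominator = 1 + 5.0339×0.12493 = 1.6289.
N = 7120/1.6289 = 4371.09.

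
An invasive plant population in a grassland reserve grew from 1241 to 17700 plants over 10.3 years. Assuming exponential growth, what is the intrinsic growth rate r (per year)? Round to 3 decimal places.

0.258 per year

From N(t) = N₀·e^(rt): e^(r·10.3) = 17700/1241 = 14.263.
r·10.3 = ln(14.263) = 2.6576, so r = 2.6576/10.3 = 0.25802.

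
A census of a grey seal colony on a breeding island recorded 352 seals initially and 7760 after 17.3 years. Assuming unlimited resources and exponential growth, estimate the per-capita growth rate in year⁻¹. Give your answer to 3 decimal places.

0.179 per year

From N(t) = N₀·e^(rt): e^(r·17.3) = 7760/352 = 22.045.
r·17.3 = ln(22.045) = 3.0931, so r = 3.0931/17.3 = 0.17879.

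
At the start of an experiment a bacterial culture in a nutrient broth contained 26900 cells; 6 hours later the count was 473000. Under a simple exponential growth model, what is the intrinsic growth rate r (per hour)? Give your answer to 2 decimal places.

0.48 per hour

From N(t) = N₀·e^(rt): e^(r·6) = 473000/26900 = 17.584.
r·6 = ln(17.584) = 2.867, so r = 2.867/6 = 0.47783.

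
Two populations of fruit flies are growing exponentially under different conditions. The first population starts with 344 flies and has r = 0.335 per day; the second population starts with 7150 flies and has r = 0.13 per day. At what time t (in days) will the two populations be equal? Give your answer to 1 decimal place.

14.8 days

Set 344·e^(0.335t) = 7150·e^(0.13t).
e^((0.335 − 0.13)t) = 7150/344 → e^(0.205·t) = 20.785.
0.205·t = ln(20.785) = 3.0342, so t = 3.0342/0.205 = 14.801.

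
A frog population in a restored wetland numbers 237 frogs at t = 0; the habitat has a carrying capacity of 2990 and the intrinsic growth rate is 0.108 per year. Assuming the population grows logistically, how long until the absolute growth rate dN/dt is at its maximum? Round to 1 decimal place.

Logistic growth is fastest at N = K/2 = 1495.
A = (K − N₀)/N₀ = 11.616. Set K/(1 + A·e^(−rt)) = K/2 → A·e^(−rt) = 1.
e^(−0.108t) = 1/11.616 = 0.0860879, so t = ln(11.616)/0.108 = 2.4524/0.108 = 22.707.

22.7 years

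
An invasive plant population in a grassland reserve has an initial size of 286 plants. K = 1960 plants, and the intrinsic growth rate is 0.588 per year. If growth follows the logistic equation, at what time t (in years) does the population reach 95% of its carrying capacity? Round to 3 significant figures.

8.01 years

A = (K − N₀)/N₀ = (1960 − 286)/286 = 5.8531.
Solve 1960/(1 + 5.8531·e^(−0.588t)) = 1862: 1 + 5.8531·e^(−0.588t) = 1.0526, so e^(−0.588t) = 0.00899201.
−0.588·t = ln(0.00899201) = -4.7114, so t = 4.7114/0.588 = 8.0126.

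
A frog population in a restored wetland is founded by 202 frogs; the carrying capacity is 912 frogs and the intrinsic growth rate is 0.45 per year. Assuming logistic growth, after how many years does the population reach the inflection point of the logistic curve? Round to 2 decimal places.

2.79 years

Logistic growth is fastest at N = K/2 = 456.
A = (K − N₀)/N₀ = 3.5149. Set K/(1 + A·e^(−rt)) = K/2 → A·e^(−rt) = 1.
e^(−0.45t) = 1/3.5149 = 0.284507, so t = ln(3.5149)/0.45 = 1.257/0.45 = 2.7933.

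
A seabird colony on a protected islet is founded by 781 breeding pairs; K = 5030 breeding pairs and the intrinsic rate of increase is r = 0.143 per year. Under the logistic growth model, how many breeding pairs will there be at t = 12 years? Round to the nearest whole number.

2543 breeding pairs

A = (K − N₀)/N₀ = (5030 − 781)/781 = 5.4405.
N(t) = K/(1 + A·e^(−rt)) = 5030/(1 + 5.4405×e^(−0.143×12)).
e^(−1.716) = 0.17978; denominator = 1 + 5.4405×0.17978 = 1.9781.
N = 5030/1.9781 = 2542.84.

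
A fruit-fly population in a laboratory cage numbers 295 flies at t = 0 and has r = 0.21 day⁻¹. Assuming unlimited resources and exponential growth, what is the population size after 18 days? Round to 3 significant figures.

12900 flies

N(t) = N₀·e^(rt) = 295 × e^(0.21×18) = 295 × e^3.78.
e^3.78 ≈ 43.816, so N ≈ 295 × 43.816 = 12925.7.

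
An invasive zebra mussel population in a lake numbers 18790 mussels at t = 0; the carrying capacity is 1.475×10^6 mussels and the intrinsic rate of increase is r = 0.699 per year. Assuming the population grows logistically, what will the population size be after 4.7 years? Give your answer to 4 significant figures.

A = (K − N₀)/N₀ = (1.475×10^6 − 18790)/18790 = 77.499.
N(t) = K/(1 + A·e^(−rt)) = 1.475×10^6/(1 + 77.499×e^(−0.699×4.7)).
e^(−3.285) = 0.037429; denominator = 1 + 77.499×0.037429 = 3.9007.
N = 1.475×10^6/3.9007 = 378133.

378100 mussels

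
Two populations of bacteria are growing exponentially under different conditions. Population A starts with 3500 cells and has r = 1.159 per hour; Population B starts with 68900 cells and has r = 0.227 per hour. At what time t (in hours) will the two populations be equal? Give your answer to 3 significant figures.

3.20 hours

Set 3500·e^(1.159t) = 68900·e^(0.227t).
e^((1.159 − 0.227)t) = 68900/3500 → e^(0.932·t) = 19.686.
0.932·t = ln(19.686) = 2.9799, so t = 2.9799/0.932 = 3.1973.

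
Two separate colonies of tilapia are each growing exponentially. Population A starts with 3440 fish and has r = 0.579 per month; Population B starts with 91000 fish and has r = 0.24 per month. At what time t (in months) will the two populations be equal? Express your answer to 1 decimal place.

Set 3440·e^(0.579t) = 91000·e^(0.24t).
e^((0.579 − 0.24)t) = 91000/3440 → e^(0.339·t) = 26.453.
0.339·t = ln(26.453) = 3.2754, so t = 3.2754/0.339 = 9.6619.

9.7 months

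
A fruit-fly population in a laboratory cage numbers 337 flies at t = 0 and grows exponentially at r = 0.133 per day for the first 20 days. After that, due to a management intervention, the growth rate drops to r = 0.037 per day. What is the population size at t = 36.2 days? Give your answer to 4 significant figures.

Phase 1: N(20) = 337·e^(0.133×20) = 337·e^2.66 = 4817.85.
Phase 2 runs for 36.2 − 20 = 16.2 days at r = 0.037.
N(36.2) = 4817.85·e^(0.037×16.2) = 4817.85·e^0.5994 = 8773.43.

8773 flies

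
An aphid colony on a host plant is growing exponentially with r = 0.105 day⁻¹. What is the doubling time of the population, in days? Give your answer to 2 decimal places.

Doubling time t_d = ln(2)/r = 0.6931/0.105 = 6.6014.

6.60 days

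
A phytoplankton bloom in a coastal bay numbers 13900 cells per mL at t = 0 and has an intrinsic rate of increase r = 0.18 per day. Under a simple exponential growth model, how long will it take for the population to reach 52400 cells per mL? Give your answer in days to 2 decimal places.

Set N₀·e^(rt) = 52400: e^(0.18·t) = 52400/13900 = 3.7698.
0.18·t = ln(3.7698) = 1.327, so t = 1.327/0.18 = 7.3723.

7.37 days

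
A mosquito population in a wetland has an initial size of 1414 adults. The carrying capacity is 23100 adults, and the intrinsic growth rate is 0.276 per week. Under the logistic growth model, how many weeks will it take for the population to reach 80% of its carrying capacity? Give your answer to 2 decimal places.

A = (K − N₀)/N₀ = (23100 − 1414)/1414 = 15.337.
Solve 23100/(1 + 15.337·e^(−0.276t)) = 18480: 1 + 15.337·e^(−0.276t) = 1.25, so e^(−0.276t) = 0.0163008.
−0.276·t = ln(0.0163008) = -4.1165, so t = 4.1165/0.276 = 14.915.

14.91 weeks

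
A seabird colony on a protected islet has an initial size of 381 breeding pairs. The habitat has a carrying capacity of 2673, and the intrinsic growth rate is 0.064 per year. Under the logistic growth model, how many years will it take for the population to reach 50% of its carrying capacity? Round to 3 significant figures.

28.0 years

A = (K − N₀)/N₀ = (2673 − 381)/381 = 6.0157.
Solve 2673/(1 + 6.0157·e^(−0.064t)) = 1336.5: 1 + 6.0157·e^(−0.064t) = 2, so e^(−0.064t) = 0.16623.
−0.064·t = ln(0.16623) = -1.7944, so t = 1.7944/0.064 = 28.037.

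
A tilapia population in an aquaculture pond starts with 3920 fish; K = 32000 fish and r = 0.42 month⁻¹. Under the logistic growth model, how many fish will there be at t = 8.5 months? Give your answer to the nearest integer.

A = (K − N₀)/N₀ = (32000 − 3920)/3920 = 7.1633.
N(t) = K/(1 + A·e^(−rt)) = 32000/(1 + 7.1633×e^(−0.42×8.5)).
e^(−3.57) = 0.028156; denominator = 1 + 7.1633×0.028156 = 1.2017.
N = 32000/1.2017 = 26629.2.

26629 fish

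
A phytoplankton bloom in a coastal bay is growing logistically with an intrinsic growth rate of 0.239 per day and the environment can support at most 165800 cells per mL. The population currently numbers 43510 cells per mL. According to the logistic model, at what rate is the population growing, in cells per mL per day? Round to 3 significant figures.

7670 cells per mL per day

dN/dt = rN(1 − N/K) = 0.239 × 43510 × (1 − 43510/165800).
1 − 43510/165800 = 0.73758; dN/dt = 0.239 × 43510 × 0.73758 = 7670.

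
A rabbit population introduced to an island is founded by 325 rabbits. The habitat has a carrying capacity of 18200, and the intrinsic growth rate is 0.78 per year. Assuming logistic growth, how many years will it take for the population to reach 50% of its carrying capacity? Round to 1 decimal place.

5.1 years

A = (K − N₀)/N₀ = (18200 − 325)/325 = 55.
Solve 18200/(1 + 55·e^(−0.78t)) = 9100: 1 + 55·e^(−0.78t) = 2, so e^(−0.78t) = 0.0181818.
−0.78·t = ln(0.0181818) = -4.0073, so t = 4.0073/0.78 = 5.1376.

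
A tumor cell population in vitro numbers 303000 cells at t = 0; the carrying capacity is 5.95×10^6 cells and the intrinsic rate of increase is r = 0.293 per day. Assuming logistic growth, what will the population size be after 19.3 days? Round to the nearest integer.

A = (K − N₀)/N₀ = (5.95×10^6 − 303000)/303000 = 18.637.
N(t) = K/(1 + A·e^(−rt)) = 5.95×10^6/(1 + 18.637×e^(−0.293×19.3)).
e^(−5.655) = 0.0035003; denominator = 1 + 18.637×0.0035003 = 1.0652.
N = 5.95×10^6/1.0652 = 5.58562×10^6.

5585620 cells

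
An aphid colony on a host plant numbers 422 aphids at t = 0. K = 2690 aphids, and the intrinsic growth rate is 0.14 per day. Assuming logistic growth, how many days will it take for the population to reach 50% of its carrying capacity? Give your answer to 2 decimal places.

12.01 days

A = (K − N₀)/N₀ = (2690 − 422)/422 = 5.3744.
Solve 2690/(1 + 5.3744·e^(−0.14t)) = 1345: 1 + 5.3744·e^(−0.14t) = 2, so e^(−0.14t) = 0.186067.
−0.14·t = ln(0.186067) = -1.6816, so t = 1.6816/0.14 = 12.012.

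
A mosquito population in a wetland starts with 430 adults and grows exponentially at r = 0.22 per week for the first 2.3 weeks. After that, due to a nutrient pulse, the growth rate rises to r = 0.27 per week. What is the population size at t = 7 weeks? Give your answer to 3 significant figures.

2540 adults

Phase 1: N(2.3) = 430·e^(0.22×2.3) = 430·e^0.506 = 713.217.
Phase 2 runs for 7 − 2.3 = 4.7 weeks at r = 0.27.
N(7) = 713.217·e^(0.27×4.7) = 713.217·e^1.269 = 2537.12.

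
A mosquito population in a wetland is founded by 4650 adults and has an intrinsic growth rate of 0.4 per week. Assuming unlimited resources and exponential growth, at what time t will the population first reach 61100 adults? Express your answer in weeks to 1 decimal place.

6.4 weeks

Set N₀·e^(rt) = 61100: e^(0.4·t) = 61100/4650 = 13.14.
0.4·t = ln(13.14) = 2.5756, so t = 2.5756/0.4 = 6.4391.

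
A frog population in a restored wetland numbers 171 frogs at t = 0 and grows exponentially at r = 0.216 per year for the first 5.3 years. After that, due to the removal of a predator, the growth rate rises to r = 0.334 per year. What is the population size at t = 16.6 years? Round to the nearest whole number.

23404 frogs

Phase 1: N(5.3) = 171·e^(0.216×5.3) = 171·e^1.145 = 537.25.
Phase 2 runs for 16.6 − 5.3 = 11.3 years at r = 0.334.
N(16.6) = 537.25·e^(0.334×11.3) = 537.25·e^3.774 = 23404.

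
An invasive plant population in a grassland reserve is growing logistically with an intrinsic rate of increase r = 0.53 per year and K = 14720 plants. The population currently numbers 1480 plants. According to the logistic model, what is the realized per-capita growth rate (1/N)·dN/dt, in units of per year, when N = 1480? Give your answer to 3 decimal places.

(1/N)·dN/dt = r(1 − N/K) = 0.53 × (1 − 1480/14720).
= 0.53 × 0.89946 = 0.47671.

0.477 per year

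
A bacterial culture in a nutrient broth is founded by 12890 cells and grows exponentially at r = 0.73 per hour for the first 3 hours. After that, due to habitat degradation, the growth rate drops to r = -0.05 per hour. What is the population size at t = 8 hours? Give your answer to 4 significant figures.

89700 cells

Phase 1: N(3) = 12890·e^(0.73×3) = 12890·e^2.19 = 115175.
Phase 2 runs for 8 − 3 = 5 hours at r = -0.05.
N(8) = 115175·e^(-0.05×5) = 115175·e^-0.25 = 89698.3.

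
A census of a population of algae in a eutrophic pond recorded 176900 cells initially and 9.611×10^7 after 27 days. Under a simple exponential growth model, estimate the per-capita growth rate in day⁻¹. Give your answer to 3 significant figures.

From N(t) = N₀·e^(rt): e^(r·27) = 9.611×10^7/176900 = 543.3.
r·27 = ln(543.3) = 6.2977, so r = 6.2977/27 = 0.23325.

0.233 per day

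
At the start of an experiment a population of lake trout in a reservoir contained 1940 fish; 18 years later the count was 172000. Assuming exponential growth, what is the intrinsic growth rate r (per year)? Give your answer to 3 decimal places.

0.249 per year

From N(t) = N₀·e^(rt): e^(r·18) = 172000/1940 = 88.66.
r·18 = ln(88.66) = 4.4848, so r = 4.4848/18 = 0.24916.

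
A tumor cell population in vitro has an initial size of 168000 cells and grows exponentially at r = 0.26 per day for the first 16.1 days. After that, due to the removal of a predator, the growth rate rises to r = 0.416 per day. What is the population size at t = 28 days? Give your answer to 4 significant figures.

Phase 1: N(16.1) = 168000·e^(0.26×16.1) = 168000·e^4.186 = 1.104755×10^7.
Phase 2 runs for 28 − 16.1 = 11.9 days at r = 0.416.
N(28) = 1.104755×10^7·e^(0.416×11.9) = 1.104755×10^7·e^4.95 = 1.560261×10^9.

1560000000 cells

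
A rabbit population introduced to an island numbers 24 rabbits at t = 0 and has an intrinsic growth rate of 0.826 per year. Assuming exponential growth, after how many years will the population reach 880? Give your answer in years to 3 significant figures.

4.36 years

Set N₀·e^(rt) = 880: e^(0.826·t) = 880/24 = 36.667.
0.826·t = ln(36.667) = 3.6019, so t = 3.6019/0.826 = 4.3606.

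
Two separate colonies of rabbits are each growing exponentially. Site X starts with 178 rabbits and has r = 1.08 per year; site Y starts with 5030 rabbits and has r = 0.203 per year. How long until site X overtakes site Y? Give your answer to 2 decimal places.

3.81 years

Set 178·e^(1.08t) = 5030·e^(0.203t).
e^((1.08 − 0.203)t) = 5030/178 → e^(0.877·t) = 28.258.
0.877·t = ln(28.258) = 3.3414, so t = 3.3414/0.877 = 3.81.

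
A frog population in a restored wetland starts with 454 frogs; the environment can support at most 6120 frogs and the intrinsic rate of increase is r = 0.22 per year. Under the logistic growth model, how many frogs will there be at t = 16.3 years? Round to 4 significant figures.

A = (K − N₀)/N₀ = (6120 − 454)/454 = 12.48.
N(t) = K/(1 + A·e^(−rt)) = 6120/(1 + 12.48×e^(−0.22×16.3)).
e^(−3.586) = 0.027709; denominator = 1 + 12.48×0.027709 = 1.3458.
N = 6120/1.3458 = 4547.44.

4547 frogs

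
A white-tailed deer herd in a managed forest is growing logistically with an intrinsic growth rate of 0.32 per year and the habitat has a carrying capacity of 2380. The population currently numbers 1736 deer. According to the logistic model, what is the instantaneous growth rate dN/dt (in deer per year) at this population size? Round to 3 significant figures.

dN/dt = rN(1 − N/K) = 0.32 × 1736 × (1 − 1736/2380).
1 − 1736/2380 = 0.27059; dN/dt = 0.32 × 1736 × 0.27059 = 150.32.

150 deer per year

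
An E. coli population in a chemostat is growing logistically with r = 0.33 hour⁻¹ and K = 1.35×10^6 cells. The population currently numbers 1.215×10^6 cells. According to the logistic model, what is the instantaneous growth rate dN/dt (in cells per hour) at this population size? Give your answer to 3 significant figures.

40100 cells per hour

dN/dt = rN(1 − N/K) = 0.33 × 1.215×10^6 × (1 − 1.215×10^6/1.35×10^6).
1 − 1.215×10^6/1.35×10^6 = 0.1; dN/dt = 0.33 × 1.215×10^6 × 0.1 = 40095.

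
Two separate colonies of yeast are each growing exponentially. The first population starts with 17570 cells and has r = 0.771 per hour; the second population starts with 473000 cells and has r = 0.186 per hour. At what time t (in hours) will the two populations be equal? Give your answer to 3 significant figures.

Set 17570·e^(0.771t) = 473000·e^(0.186t).
e^((0.771 − 0.186)t) = 473000/17570 → e^(0.585·t) = 26.921.
0.585·t = ln(26.921) = 3.2929, so t = 3.2929/0.585 = 5.6289.

5.63 hours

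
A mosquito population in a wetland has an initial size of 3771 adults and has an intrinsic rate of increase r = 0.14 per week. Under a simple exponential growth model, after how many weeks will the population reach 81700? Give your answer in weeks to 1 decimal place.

Set N₀·e^(rt) = 81700: e^(0.14·t) = 81700/3771 = 21.665.
0.14·t = ln(21.665) = 3.0757, so t = 3.0757/0.14 = 21.969.

22.0 weeks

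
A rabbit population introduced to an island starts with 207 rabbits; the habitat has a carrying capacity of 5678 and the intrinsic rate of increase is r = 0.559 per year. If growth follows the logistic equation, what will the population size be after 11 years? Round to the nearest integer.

A = (K − N₀)/N₀ = (5678 − 207)/207 = 26.43.
N(t) = K/(1 + A·e^(−rt)) = 5678/(1 + 26.43×e^(−0.559×11)).
e^(−6.149) = 0.0021356; denominator = 1 + 26.43×0.0021356 = 1.0564.
N = 5678/1.0564 = 5374.63.

5375 rabbits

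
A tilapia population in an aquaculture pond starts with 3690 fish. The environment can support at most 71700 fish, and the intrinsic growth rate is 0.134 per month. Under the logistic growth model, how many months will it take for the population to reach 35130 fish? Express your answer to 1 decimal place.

21.4 months

A = (K − N₀)/N₀ = (71700 − 3690)/3690 = 18.431.
Solve 71700/(1 + 18.431·e^(−0.134t)) = 35130: 1 + 18.431·e^(−0.134t) = 2.041, so e^(−0.134t) = 0.0564807.
−0.134·t = ln(0.0564807) = -2.8739, so t = 2.8739/0.134 = 21.447.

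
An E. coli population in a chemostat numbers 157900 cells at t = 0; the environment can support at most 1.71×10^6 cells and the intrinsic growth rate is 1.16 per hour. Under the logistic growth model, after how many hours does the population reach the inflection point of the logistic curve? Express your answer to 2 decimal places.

1.97 hours

Logistic growth is fastest at N = K/2 = 855000.
A = (K − N₀)/N₀ = 9.8296. Set K/(1 + A·e^(−rt)) = K/2 → A·e^(−rt) = 1.
e^(−1.16t) = 1/9.8296 = 0.101733, so t = ln(9.8296)/1.16 = 2.2854/1.16 = 1.9702.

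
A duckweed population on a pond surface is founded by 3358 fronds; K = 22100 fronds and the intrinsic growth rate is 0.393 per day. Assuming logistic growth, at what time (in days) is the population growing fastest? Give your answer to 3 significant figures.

Logistic growth is fastest at N = K/2 = 11050.
A = (K − N₀)/N₀ = 5.5813. Set K/(1 + A·e^(−rt)) = K/2 → A·e^(−rt) = 1.
e^(−0.393t) = 1/5.5813 = 0.17917, so t = ln(5.5813)/0.393 = 1.7194/0.393 = 4.3751.

4.38 days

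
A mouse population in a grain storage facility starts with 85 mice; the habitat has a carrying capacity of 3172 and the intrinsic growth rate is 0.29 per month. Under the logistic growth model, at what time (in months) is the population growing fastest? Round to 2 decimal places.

12.39 months

Logistic growth is fastest at N = K/2 = 1586.
A = (K − N₀)/N₀ = 36.318. Set K/(1 + A·e^(−rt)) = K/2 → A·e^(−rt) = 1.
e^(−0.29t) = 1/36.318 = 0.0275348, so t = ln(36.318)/0.29 = 3.5923/0.29 = 12.387.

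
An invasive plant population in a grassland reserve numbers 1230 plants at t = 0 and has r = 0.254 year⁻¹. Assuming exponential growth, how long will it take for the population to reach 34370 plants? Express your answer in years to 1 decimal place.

Set N₀·e^(rt) = 34370: e^(0.254·t) = 34370/1230 = 27.943.
0.254·t = ln(27.943) = 3.3302, so t = 3.3302/0.254 = 13.111.

13.1 years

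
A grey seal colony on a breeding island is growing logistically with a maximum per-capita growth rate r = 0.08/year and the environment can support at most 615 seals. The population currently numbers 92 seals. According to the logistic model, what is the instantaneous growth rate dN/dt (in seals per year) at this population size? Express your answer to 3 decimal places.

dN/dt = rN(1 − N/K) = 0.08 × 92 × (1 − 92/615).
1 − 92/615 = 0.85041; dN/dt = 0.08 × 92 × 0.85041 = 6.259.

6.259 seals per year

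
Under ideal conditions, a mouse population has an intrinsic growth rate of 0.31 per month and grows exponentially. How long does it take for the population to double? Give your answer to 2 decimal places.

2.24 months

Doubling time t_d = ln(2)/r = 0.6931/0.31 = 2.236.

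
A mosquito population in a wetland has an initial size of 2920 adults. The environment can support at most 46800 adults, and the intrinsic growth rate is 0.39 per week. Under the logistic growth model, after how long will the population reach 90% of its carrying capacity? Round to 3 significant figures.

12.6 weeks

A = (K − N₀)/N₀ = (46800 − 2920)/2920 = 15.027.
Solve 46800/(1 + 15.027·e^(−0.39t)) = 42120: 1 + 15.027·e^(−0.39t) = 1.1111, so e^(−0.39t) = 0.0073939.
−0.39·t = ln(0.0073939) = -4.9071, so t = 4.9071/0.39 = 12.582.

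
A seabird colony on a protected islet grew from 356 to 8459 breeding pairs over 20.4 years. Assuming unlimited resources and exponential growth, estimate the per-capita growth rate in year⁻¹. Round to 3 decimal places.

From N(t) = N₀·e^(rt): e^(r·20.4) = 8459/356 = 23.761.
r·20.4 = ln(23.761) = 3.1681, so r = 3.1681/20.4 = 0.1553.

0.155 per year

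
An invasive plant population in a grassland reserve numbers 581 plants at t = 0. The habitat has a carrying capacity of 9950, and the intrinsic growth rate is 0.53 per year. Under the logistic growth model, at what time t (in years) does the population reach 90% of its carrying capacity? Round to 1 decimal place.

9.4 years

A = (K − N₀)/N₀ = (9950 − 581)/581 = 16.126.
Solve 9950/(1 + 16.126·e^(−0.53t)) = 8955: 1 + 16.126·e^(−0.53t) = 1.1111, so e^(−0.53t) = 0.00689034.
−0.53·t = ln(0.00689034) = -4.9776, so t = 4.9776/0.53 = 9.3918.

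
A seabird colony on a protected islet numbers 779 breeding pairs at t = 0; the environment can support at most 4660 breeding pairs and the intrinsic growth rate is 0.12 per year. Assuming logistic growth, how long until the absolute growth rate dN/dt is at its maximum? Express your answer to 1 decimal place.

Logistic growth is fastest at N = K/2 = 2330.
A = (K − N₀)/N₀ = 4.982. Set K/(1 + A·e^(−rt)) = K/2 → A·e^(−rt) = 1.
e^(−0.12t) = 1/4.982 = 0.200721, so t = ln(4.982)/0.12 = 1.6058/0.12 = 13.382.

13.4 years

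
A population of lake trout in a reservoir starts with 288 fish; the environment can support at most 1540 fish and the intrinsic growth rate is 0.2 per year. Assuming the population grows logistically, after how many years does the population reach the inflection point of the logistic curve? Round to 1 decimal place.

Logistic growth is fastest at N = K/2 = 770.
A = (K − N₀)/N₀ = 4.3472. Set K/(1 + A·e^(−rt)) = K/2 → A·e^(−rt) = 1.
e^(−0.2t) = 1/4.3472 = 0.230032, so t = ln(4.3472)/0.2 = 1.4695/0.2 = 7.3477.

7.3 years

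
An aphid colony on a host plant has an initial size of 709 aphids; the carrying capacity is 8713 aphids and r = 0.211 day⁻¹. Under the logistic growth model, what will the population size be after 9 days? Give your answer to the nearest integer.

A = (K − N₀)/N₀ = (8713 − 709)/709 = 11.289.
N(t) = K/(1 + A·e^(−rt)) = 8713/(1 + 11.289×e^(−0.211×9)).
e^(−1.899) = 0.14972; denominator = 1 + 11.289×0.14972 = 2.6902.
N = 8713/2.6902 = 3238.8.

3239 aphids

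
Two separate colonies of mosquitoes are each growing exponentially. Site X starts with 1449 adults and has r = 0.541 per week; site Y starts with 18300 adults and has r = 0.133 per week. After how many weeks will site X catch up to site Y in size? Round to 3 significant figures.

6.22 weeks

Set 1449·e^(0.541t) = 18300·e^(0.133t).
e^((0.541 − 0.133)t) = 18300/1449 → e^(0.408·t) = 12.629.
0.408·t = ln(12.629) = 2.536, so t = 2.536/0.408 = 6.2158.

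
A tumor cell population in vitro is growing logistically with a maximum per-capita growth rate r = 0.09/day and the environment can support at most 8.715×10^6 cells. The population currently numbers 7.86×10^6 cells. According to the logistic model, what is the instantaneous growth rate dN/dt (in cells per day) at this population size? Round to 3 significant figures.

dN/dt = rN(1 − N/K) = 0.09 × 7.86×10^6 × (1 − 7.86×10^6/8.715×10^6).
1 − 7.86×10^6/8.715×10^6 = 0.098107; dN/dt = 0.09 × 7.86×10^6 × 0.098107 = 69401.

69400 cells per day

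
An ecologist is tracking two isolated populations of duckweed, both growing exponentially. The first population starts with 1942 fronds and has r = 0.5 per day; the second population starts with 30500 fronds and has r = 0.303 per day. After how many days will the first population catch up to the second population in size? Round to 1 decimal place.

14.0 days

Set 1942·e^(0.5t) = 30500·e^(0.303t).
e^((0.5 − 0.303)t) = 30500/1942 → e^(0.197·t) = 15.705.
0.197·t = ln(15.705) = 2.754, so t = 2.754/0.197 = 13.98.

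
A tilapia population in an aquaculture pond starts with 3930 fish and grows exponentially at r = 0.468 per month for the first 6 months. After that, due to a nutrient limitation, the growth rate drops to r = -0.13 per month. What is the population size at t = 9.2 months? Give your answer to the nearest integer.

42976 fish

Phase 1: N(6) = 3930·e^(0.468×6) = 3930·e^2.808 = 65146.6.
Phase 2 runs for 9.2 − 6 = 3.2 months at r = -0.13.
N(9.2) = 65146.6·e^(-0.13×3.2) = 65146.6·e^-0.416 = 42975.9.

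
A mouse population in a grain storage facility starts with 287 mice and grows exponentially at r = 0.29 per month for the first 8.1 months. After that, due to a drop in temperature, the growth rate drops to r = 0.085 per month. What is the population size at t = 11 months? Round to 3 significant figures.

3850 mice

Phase 1: N(8.1) = 287·e^(0.29×8.1) = 287·e^2.349 = 3006.35.
Phase 2 runs for 11 − 8.1 = 2.9 months at r = 0.085.
N(11) = 3006.35·e^(0.085×2.9) = 3006.35·e^0.2465 = 3846.74.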